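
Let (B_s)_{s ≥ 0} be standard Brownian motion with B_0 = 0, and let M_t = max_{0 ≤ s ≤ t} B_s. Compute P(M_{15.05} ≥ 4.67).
P(M_{15.05} ≥ 4.67) = 2·P(B_{15.05} ≥ 4.67) = 2(1 − Φ(4.67/√15.05)) ≈ 0.2287

By the reflection principle for Brownian motion, P(M_t ≥ a) = 2 · P(B_t ≥ a) for a ≥ 0. Since B_t ~ N(0, t), P(B_t ≥ 4.67) = 1 − Φ(4.67/√t) = 1 − Φ(4.67/√15.05) = 1 − Φ(1.2038). So
  P(M_{15.05} ≥ 4.67) = 2(1 − Φ(1.2038)) ≈ 0.2287.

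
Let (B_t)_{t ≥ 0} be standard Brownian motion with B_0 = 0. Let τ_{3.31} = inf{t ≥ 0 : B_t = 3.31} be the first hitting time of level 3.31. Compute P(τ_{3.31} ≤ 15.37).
P(τ_{3.31} ≤ 15.37) = 2(1 − Φ(3.31/√15.37)) = 2(1 − Φ(0.8443)) ≈ 0.3985

By the reflection principle for standard BM, P(τ_b ≤ t) = 2 · P(B_t ≥ b). Since B_t ~ N(0, t), P(B_t ≥ 3.31) = 1 − Φ(3.31/√t) = 1 − Φ(3.31/√15.37) = 1 − Φ(0.8443) ≈ 0.19925. Doubling: P(τ_{3.31} ≤ 15.37) ≈ 2 · 0.19925 = 0.39850 ≈ 0.3985.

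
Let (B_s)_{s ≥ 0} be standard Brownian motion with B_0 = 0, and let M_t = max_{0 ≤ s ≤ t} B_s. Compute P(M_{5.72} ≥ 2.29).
P(M_{5.72} ≥ 2.29) = 2·P(B_{5.72} ≥ 2.29) = 2(1 − Φ(2.29/√5.72)) ≈ 0.3383

By the reflection principle for Brownian motion, P(M_t ≥ a) = 2 · P(B_t ≥ a) for a ≥ 0. Since B_t ~ N(0, t), P(B_t ≥ 2.29) = 1 − Φ(2.29/√t) = 1 − Φ(2.29/√5.72) = 1 − Φ(0.9575). So
  P(M_{5.72} ≥ 2.29) = 2(1 − Φ(0.9575)) ≈ 0.3383.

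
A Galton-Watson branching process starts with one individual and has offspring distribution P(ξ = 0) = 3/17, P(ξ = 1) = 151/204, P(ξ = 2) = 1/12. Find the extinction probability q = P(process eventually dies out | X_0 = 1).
q = 1

Mean offspring μ = 0·3/17 + 1·151/204 + 2·1/12 = 185/204 ≤ 1. For μ ≤ 1 with offspring not concentrated at 1, the Galton-Watson process goes extinct almost surely, so q = 1.
(Algebraic check: The pgf is f(s) = 3/17 + 151/204·s + 1/12·s². The extinction probability q is the smallest fixed point of f in [0, 1]. Setting s = f(s):
  1/12·s² + (151/204 − 1)·s + 3/17 = 0
  1/12·s² − (3/17 + 1/12)·s + 3/17 = 0
which factors as (s − 1)·(1/12·s − 3/17) = 0, giving roots s = 1 and s = (3/17)/(1/12) = 36/17. Since 36/17 ≥ 1, the smallest root in [0, 1] is s = 1.)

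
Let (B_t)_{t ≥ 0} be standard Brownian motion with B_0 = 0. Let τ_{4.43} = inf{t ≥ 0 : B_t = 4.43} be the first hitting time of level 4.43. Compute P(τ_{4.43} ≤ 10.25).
P(τ_{4.43} ≤ 10.25) = 2(1 − Φ(4.43/√10.25)) = 2(1 − Φ(1.3837)) ≈ 0.1665

By the reflection principle for standard BM, P(τ_b ≤ t) = 2 · P(B_t ≥ b). Since B_t ~ N(0, t), P(B_t ≥ 4.43) = 1 − Φ(4.43/√t) = 1 − Φ(4.43/√10.25) = 1 − Φ(1.3837) ≈ 0.08323. Doubling: P(τ_{4.43} ≤ 10.25) ≈ 2 · 0.08323 = 0.16646 ≈ 0.1665.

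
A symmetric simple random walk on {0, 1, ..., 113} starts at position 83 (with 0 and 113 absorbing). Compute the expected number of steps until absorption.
E[τ | X_0 = 83] = 2490

Let v_k = E[τ | X_0 = k]. Boundary: v_0 = v_113 = 0. Recurrence: v_k = 1 + (v_{k-1} + v_{k+1})/2 for 1 ≤ k ≤ 112. The particular solution to v_k − (v_{k-1} + v_{k+1})/2 = 1 is v_k = −k^2. Adding homogeneous solution A + B k and matching boundaries gives v_k = k (113 − k). Substituting k = 83: v_83 = 83 · 30 = 2490.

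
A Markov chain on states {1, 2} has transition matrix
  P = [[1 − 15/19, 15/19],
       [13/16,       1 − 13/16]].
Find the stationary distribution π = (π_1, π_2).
π_1 = 247/487, π_2 = 240/487

Solve πP = π with π_1 + π_2 = 1. From πP = π: π_1 · (1 − 15/19) + π_2 · 13/16 = π_1 ⇒ π_2 · 13/16 = π_1 · 15/19 ⇒ π_2/π_1 = (15/19)/(13/16) = 240/247. Together with π_1 + π_2 = 1:
  π_1 = (13/16)/(15/19 + 13/16) = (13/16)/(487/304) = 247/487,
  π_2 = (15/19)/(15/19 + 13/16) = (15/19)/(487/304) = 240/487.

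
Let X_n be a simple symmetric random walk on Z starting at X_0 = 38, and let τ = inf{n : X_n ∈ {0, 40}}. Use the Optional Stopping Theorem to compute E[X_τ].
E[X_τ] = 38

X_n is a martingale and τ is a bounded-mean stopping time (indeed τ is finite a.s. with bounded expectation since the walk is in a bounded region). By the OST, E[X_τ] = E[X_0] = 38. Equivalently: E[X_τ] = 40 · P(hit 40 first) + 0 · P(hit 0 first) = 40 · (38/40) = 38.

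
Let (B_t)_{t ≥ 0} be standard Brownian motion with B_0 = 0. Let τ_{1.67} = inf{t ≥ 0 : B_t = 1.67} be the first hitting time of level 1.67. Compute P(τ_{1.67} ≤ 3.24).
P(τ_{1.67} ≤ 3.24) = 2(1 − Φ(1.67/√3.24)) = 2(1 − Φ(0.9278)) ≈ 0.3535

By the reflection principle for standard BM, P(τ_b ≤ t) = 2 · P(B_t ≥ b). Since B_t ~ N(0, t), P(B_t ≥ 1.67) = 1 − Φ(1.67/√t) = 1 − Φ(1.67/√3.24) = 1 − Φ(0.9278) ≈ 0.17676. Doubling: P(τ_{1.67} ≤ 3.24) ≈ 2 · 0.17676 = 0.35352 ≈ 0.3535.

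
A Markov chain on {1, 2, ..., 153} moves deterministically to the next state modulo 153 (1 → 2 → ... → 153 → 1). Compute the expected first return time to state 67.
E[T_67 | X_0 = 67] = 153

The chain cycles deterministically, so starting at state 67 it returns in exactly 153 steps. Equivalently, the stationary distribution is uniform π_j = 1/153 for every state j, so by Kac's formula E[T_67] = 1/π_67 = 153.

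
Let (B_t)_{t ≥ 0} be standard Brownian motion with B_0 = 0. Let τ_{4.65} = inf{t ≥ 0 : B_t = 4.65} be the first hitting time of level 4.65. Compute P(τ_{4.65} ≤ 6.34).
P(τ_{4.65} ≤ 6.34) = 2(1 − Φ(4.65/√6.34)) = 2(1 − Φ(1.8468)) ≈ 0.0648

By the reflection principle for standard BM, P(τ_b ≤ t) = 2 · P(B_t ≥ b). Since B_t ~ N(0, t), P(B_t ≥ 4.65) = 1 − Φ(4.65/√t) = 1 − Φ(4.65/√6.34) = 1 − Φ(1.8468) ≈ 0.03239. Doubling: P(τ_{4.65} ≤ 6.34) ≈ 2 · 0.03239 = 0.06478 ≈ 0.0648.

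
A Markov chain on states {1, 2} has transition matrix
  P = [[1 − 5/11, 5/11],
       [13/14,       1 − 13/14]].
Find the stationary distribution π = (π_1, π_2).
π_1 = 143/213, π_2 = 70/213

Solve πP = π with π_1 + π_2 = 1. From πP = π: π_1 · (1 − 5/11) + π_2 · 13/14 = π_1 ⇒ π_2 · 13/14 = π_1 · 5/11 ⇒ π_2/π_1 = (5/11)/(13/14) = 70/143. Together with π_1 + π_2 = 1:
  π_1 = (13/14)/(5/11 + 13/14) = (13/14)/(213/154) = 143/213,
  π_2 = (5/11)/(5/11 + 13/14) = (5/11)/(213/154) = 70/213.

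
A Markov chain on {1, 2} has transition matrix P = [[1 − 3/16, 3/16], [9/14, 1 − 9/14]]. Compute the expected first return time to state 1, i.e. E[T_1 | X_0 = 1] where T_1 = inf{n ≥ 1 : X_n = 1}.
E[T_1 | X_0 = 1] = 1/π_1 = 31/24

For an irreducible recurrent Markov chain with stationary distribution π, E[T_i | X_0 = i] = 1/π_i (Kac's formula). Here π_1 = (9/14)/(3/16 + 9/14) = (9/14)/(93/112) = 24/31, so E[T_1 | X_0 = 1] = 1/π_1 = (3/16 + 9/14)/(9/14) = (93/112)/(9/14) = 31/24.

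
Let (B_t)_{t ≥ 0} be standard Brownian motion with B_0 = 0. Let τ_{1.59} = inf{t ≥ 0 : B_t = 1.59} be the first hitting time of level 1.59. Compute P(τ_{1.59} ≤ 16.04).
P(τ_{1.59} ≤ 16.04) = 2(1 − Φ(1.59/√16.04)) = 2(1 − Φ(0.3970)) ≈ 0.6914

By the reflection principle for standard BM, P(τ_b ≤ t) = 2 · P(B_t ≥ b). Since B_t ~ N(0, t), P(B_t ≥ 1.59) = 1 − Φ(1.59/√t) = 1 − Φ(1.59/√16.04) = 1 − Φ(0.3970) ≈ 0.34568. Doubling: P(τ_{1.59} ≤ 16.04) ≈ 2 · 0.34568 = 0.69136 ≈ 0.6914.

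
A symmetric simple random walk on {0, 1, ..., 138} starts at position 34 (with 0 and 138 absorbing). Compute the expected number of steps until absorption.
E[τ | X_0 = 34] = 3536

Let v_k = E[τ | X_0 = k]. Boundary: v_0 = v_138 = 0. Recurrence: v_k = 1 + (v_{k-1} + v_{k+1})/2 for 1 ≤ k ≤ 137. The particular solution to v_k − (v_{k-1} + v_{k+1})/2 = 1 is v_k = −k^2. Adding homogeneous solution A + B k and matching boundaries gives v_k = k (138 − k). Substituting k = 34: v_34 = 34 · 104 = 3536.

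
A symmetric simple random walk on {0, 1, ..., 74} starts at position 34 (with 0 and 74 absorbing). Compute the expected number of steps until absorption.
E[τ | X_0 = 34] = 1360

Let v_k = E[τ | X_0 = k]. Boundary: v_0 = v_74 = 0. Recurrence: v_k = 1 + (v_{k-1} + v_{k+1})/2 for 1 ≤ k ≤ 73. The particular solution to v_k − (v_{k-1} + v_{k+1})/2 = 1 is v_k = −k^2. Adding homogeneous solution A + B k and matching boundaries gives v_k = k (74 − k). Substituting k = 34: v_34 = 34 · 40 = 1360.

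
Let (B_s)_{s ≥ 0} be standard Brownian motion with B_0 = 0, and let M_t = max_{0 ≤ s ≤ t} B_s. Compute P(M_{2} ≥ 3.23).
P(M_{2} ≥ 3.23) = 2·P(B_{2} ≥ 3.23) = 2(1 − Φ(3.23/√2)) ≈ 0.0224

By the reflection principle for Brownian motion, P(M_t ≥ a) = 2 · P(B_t ≥ a) for a ≥ 0. Since B_t ~ N(0, t), P(B_t ≥ 3.23) = 1 − Φ(3.23/√t) = 1 − Φ(3.23/√2) = 1 − Φ(2.2840). So
  P(M_{2} ≥ 3.23) = 2(1 − Φ(2.2840)) ≈ 0.0224.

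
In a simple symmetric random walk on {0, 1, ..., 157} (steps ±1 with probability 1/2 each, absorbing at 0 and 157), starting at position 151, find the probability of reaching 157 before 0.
P(hit 157 before 0) = 151/157

Let u_k = P(hit 157 before 0 | start at k). Then u_0 = 0, u_157 = 1, and u_k = u_{k-1}/2 + u_{k+1}/2 for 1 ≤ k ≤ 156. This harmonic recurrence is solved by u_k = k/157, giving u_151 = 151/157.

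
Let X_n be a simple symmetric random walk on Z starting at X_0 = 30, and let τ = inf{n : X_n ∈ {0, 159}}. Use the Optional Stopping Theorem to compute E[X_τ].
E[X_τ] = 30

X_n is a martingale and τ is a bounded-mean stopping time (indeed τ is finite a.s. with bounded expectation since the walk is in a bounded region). By the OST, E[X_τ] = E[X_0] = 30. Equivalently: E[X_τ] = 159 · P(hit 159 first) + 0 · P(hit 0 first) = 159 · (30/159) = 30.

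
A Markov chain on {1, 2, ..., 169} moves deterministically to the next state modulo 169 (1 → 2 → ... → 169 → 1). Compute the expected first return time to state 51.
E[T_51 | X_0 = 51] = 169

The chain cycles deterministically, so starting at state 51 it returns in exactly 169 steps. Equivalently, the stationary distribution is uniform π_j = 1/169 for every state j, so by Kac's formula E[T_51] = 1/π_51 = 169.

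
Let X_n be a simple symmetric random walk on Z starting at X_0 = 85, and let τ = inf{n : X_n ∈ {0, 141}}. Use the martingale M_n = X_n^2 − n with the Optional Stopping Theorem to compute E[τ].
E[τ] = 4760

M_n = X_n^2 − n is a martingale (since E[X_{n+1}^2 | F_n] = X_n^2 + 1). By OST (τ has finite mean in a bounded region), E[M_τ] = E[M_0] = X_0^2 − 0 = 85^2 = 7225. Also E[M_τ] = E[X_τ^2] − E[τ]. The walk exits at 0 or 141, with P(hit 141 first) = 85/141, so E[X_τ^2] = 141^2 · 85/141 + 0 = 11985. Thus E[τ] = E[X_τ^2] − E[M_τ] = 11985 − 7225 = 4760 = 85(141 − 85) = 4760.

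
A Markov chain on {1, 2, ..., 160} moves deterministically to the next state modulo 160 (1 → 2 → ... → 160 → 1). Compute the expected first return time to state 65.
E[T_65 | X_0 = 65] = 160

The chain cycles deterministically, so starting at state 65 it returns in exactly 160 steps. Equivalently, the stationary distribution is uniform π_j = 1/160 for every state j, so by Kac's formula E[T_65] = 1/π_65 = 160.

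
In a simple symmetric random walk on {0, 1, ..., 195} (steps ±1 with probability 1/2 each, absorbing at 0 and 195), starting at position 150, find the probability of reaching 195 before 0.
P(hit 195 before 0) = 150/195 = 10/13

Let u_k = P(hit 195 before 0 | start at k). Then u_0 = 0, u_195 = 1, and u_k = u_{k-1}/2 + u_{k+1}/2 for 1 ≤ k ≤ 194. This harmonic recurrence is solved by u_k = k/195, giving u_150 = 150/195 = 10/13.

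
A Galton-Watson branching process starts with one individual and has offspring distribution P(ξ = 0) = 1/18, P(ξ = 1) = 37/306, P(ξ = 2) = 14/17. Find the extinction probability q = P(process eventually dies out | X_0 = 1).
q = 17/252

The pgf is f(s) = 1/18 + 37/306·s + 14/17·s². The extinction probability q is the smallest fixed point of f in [0, 1]. Setting s = f(s):
  14/17·s² + (37/306 − 1)·s + 1/18 = 0
  14/17·s² − (1/18 + 14/17)·s + 1/18 = 0
which factors as (s − 1)·(14/17·s − 1/18) = 0, giving roots s = 1 and s = (1/18)/(14/17) = 17/252.
Mean offspring μ = 37/306 + 2·14/17 = 541/306 > 1 (supercritical), so q < 1. The extinction probability is the smaller root: q = (1/18)/(14/17) = 17/252.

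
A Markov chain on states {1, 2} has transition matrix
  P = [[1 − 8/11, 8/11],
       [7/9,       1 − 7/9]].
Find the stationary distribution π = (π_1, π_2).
π_1 = 77/149, π_2 = 72/149

Solve πP = π with π_1 + π_2 = 1. From πP = π: π_1 · (1 − 8/11) + π_2 · 7/9 = π_1 ⇒ π_2 · 7/9 = π_1 · 8/11 ⇒ π_2/π_1 = (8/11)/(7/9) = 72/77. Together with π_1 + π_2 = 1:
  π_1 = (7/9)/(8/11 + 7/9) = (7/9)/(149/99) = 77/149,
  π_2 = (8/11)/(8/11 + 7/9) = (8/11)/(149/99) = 72/149.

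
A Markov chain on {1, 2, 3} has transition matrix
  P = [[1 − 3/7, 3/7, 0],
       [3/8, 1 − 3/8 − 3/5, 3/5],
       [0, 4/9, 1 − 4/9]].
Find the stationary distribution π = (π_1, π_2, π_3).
π = (35/129, 40/129, 18/43)

This is a birth-death chain on three states, which satisfies detailed balance: π_1 · P_{12} = π_2 · P_{21} and π_2 · P_{23} = π_3 · P_{32}.
From π_1 · 3/7 = π_2 · 3/8: π_2/π_1 = (3/7)/(3/8) = 8/7.
From π_2 · 3/5 = π_3 · 4/9: π_3/π_2 = (3/5)/(4/9) = 27/20.
Take π_1 proportional to 1; then unnormalized π = (1, 8/7, 54/35). Normalize by dividing by the sum 129/35:
  π = (35/129, 40/129, 18/43).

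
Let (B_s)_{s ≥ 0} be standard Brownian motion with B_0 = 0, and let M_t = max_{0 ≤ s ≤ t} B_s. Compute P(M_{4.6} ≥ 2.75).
P(M_{4.6} ≥ 2.75) = 2·P(B_{4.6} ≥ 2.75) = 2(1 − Φ(2.75/√4.6)) ≈ 0.1998

By the reflection principle for Brownian motion, P(M_t ≥ a) = 2 · P(B_t ≥ a) for a ≥ 0. Since B_t ~ N(0, t), P(B_t ≥ 2.75) = 1 − Φ(2.75/√t) = 1 − Φ(2.75/√4.6) = 1 − Φ(1.2822). So
  P(M_{4.6} ≥ 2.75) = 2(1 − Φ(1.2822)) ≈ 0.1998.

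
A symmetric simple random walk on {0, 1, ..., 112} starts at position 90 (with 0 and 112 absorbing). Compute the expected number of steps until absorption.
E[τ | X_0 = 90] = 1980

Let v_k = E[τ | X_0 = k]. Boundary: v_0 = v_112 = 0. Recurrence: v_k = 1 + (v_{k-1} + v_{k+1})/2 for 1 ≤ k ≤ 111. The particular solution to v_k − (v_{k-1} + v_{k+1})/2 = 1 is v_k = −k^2. Adding homogeneous solution A + B k and matching boundaries gives v_k = k (112 − k). Substituting k = 90: v_90 = 90 · 22 = 1980.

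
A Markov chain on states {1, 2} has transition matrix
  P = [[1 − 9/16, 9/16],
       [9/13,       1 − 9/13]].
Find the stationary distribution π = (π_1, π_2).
π_1 = 16/29, π_2 = 13/29

Solve πP = π with π_1 + π_2 = 1. From πP = π: π_1 · (1 − 9/16) + π_2 · 9/13 = π_1 ⇒ π_2 · 9/13 = π_1 · 9/16 ⇒ π_2/π_1 = (9/16)/(9/13) = 13/16. Together with π_1 + π_2 = 1:
  π_1 = (9/13)/(9/16 + 9/13) = (9/13)/(261/208) = 16/29,
  π_2 = (9/16)/(9/16 + 9/13) = (9/16)/(261/208) = 13/29.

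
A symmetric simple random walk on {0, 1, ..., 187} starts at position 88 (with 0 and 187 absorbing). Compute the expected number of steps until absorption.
E[τ | X_0 = 88] = 8712

Let v_k = E[τ | X_0 = k]. Boundary: v_0 = v_187 = 0. Recurrence: v_k = 1 + (v_{k-1} + v_{k+1})/2 for 1 ≤ k ≤ 186. The particular solution to v_k − (v_{k-1} + v_{k+1})/2 = 1 is v_k = −k^2. Adding homogeneous solution A + B k and matching boundaries gives v_k = k (187 − k). Substituting k = 88: v_88 = 88 · 99 = 8712.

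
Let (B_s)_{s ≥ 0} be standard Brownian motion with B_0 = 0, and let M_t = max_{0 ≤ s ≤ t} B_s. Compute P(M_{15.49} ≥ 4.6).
P(M_{15.49} ≥ 4.6) = 2·P(B_{15.49} ≥ 4.6) = 2(1 − Φ(4.6/√15.49)) ≈ 0.2425

By the reflection principle for Brownian motion, P(M_t ≥ a) = 2 · P(B_t ≥ a) for a ≥ 0. Since B_t ~ N(0, t), P(B_t ≥ 4.6) = 1 − Φ(4.6/√t) = 1 − Φ(4.6/√15.49) = 1 − Φ(1.1688). So
  P(M_{15.49} ≥ 4.6) = 2(1 − Φ(1.1688)) ≈ 0.2425.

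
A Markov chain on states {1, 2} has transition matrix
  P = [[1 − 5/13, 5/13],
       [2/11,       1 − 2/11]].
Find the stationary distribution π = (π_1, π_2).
π_1 = 26/81, π_2 = 55/81

Solve πP = π with π_1 + π_2 = 1. From πP = π: π_1 · (1 − 5/13) + π_2 · 2/11 = π_1 ⇒ π_2 · 2/11 = π_1 · 5/13 ⇒ π_2/π_1 = (5/13)/(2/11) = 55/26. Together with π_1 + π_2 = 1:
  π_1 = (2/11)/(5/13 + 2/11) = (2/11)/(81/143) = 26/81,
  π_2 = (5/13)/(5/13 + 2/11) = (5/13)/(81/143) = 55/81.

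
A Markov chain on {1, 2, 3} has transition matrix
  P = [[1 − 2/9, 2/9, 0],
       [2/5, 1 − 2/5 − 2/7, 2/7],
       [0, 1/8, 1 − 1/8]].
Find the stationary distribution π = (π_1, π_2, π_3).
π = (63/178, 35/178, 40/89)

This is a birth-death chain on three states, which satisfies detailed balance: π_1 · P_{12} = π_2 · P_{21} and π_2 · P_{23} = π_3 · P_{32}.
From π_1 · 2/9 = π_2 · 2/5: π_2/π_1 = (2/9)/(2/5) = 5/9.
From π_2 · 2/7 = π_3 · 1/8: π_3/π_2 = (2/7)/(1/8) = 16/7.
Take π_1 proportional to 1; then unnormalized π = (1, 5/9, 80/63). Normalize by dividing by the sum 178/63:
  π = (63/178, 35/178, 40/89).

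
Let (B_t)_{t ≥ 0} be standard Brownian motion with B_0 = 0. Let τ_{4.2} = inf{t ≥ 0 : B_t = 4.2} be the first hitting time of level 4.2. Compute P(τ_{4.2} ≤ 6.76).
P(τ_{4.2} ≤ 6.76) = 2(1 − Φ(4.2/√6.76)) = 2(1 − Φ(1.6154)) ≈ 0.1062

By the reflection principle for standard BM, P(τ_b ≤ t) = 2 · P(B_t ≥ b). Since B_t ~ N(0, t), P(B_t ≥ 4.2) = 1 − Φ(4.2/√t) = 1 − Φ(4.2/√6.76) = 1 − Φ(1.6154) ≈ 0.05311. Doubling: P(τ_{4.2} ≤ 6.76) ≈ 2 · 0.05311 = 0.10622 ≈ 0.1062.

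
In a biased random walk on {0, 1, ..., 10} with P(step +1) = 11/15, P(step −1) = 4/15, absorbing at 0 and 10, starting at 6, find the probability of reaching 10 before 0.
P(hit 10 before 0) = (1 − (4/11)^6) / (1 − (4/11)^10) = 246451953/247013105

Let u_k denote P(reach 10 before 0 | start at k). Boundary: u_0 = 0, u_10 = 1. Recurrence: u_k = 11/15·u_{k+1} + 4/15·u_{k-1} for 1 ≤ k ≤ 9. Try u_k = A + B·r^k with r = q/p = (4/15)/(11/15) = 4/11. Substitution satisfies the recurrence; boundary conditions give:
  u_k = (1 − r^k) / (1 − r^N) = (1 − (4/11)^6) / (1 − (4/11)^10) = 246451953/247013105.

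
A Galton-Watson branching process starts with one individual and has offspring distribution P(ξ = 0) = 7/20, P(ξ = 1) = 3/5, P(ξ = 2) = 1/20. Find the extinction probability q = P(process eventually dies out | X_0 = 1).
q = 1

Mean offspring μ = 0·7/20 + 1·3/5 + 2·1/20 = 7/10 ≤ 1. For μ ≤ 1 with offspring not concentrated at 1, the Galton-Watson process goes extinct almost surely, so q = 1.
(Algebraic check: The pgf is f(s) = 7/20 + 3/5·s + 1/20·s². The extinction probability q is the smallest fixed point of f in [0, 1]. Setting s = f(s):
  1/20·s² + (3/5 − 1)·s + 7/20 = 0
  1/20·s² − (7/20 + 1/20)·s + 7/20 = 0
which factors as (s − 1)·(1/20·s − 7/20) = 0, giving roots s = 1 and s = (7/20)/(1/20) = 7. Since 7 ≥ 1, the smallest root in [0, 1] is s = 1.)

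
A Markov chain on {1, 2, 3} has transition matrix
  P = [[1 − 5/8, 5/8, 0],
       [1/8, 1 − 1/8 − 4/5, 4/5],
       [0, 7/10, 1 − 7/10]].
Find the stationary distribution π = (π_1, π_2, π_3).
π = (7/82, 35/82, 20/41)

This is a birth-death chain on three states, which satisfies detailed balance: π_1 · P_{12} = π_2 · P_{21} and π_2 · P_{23} = π_3 · P_{32}.
From π_1 · 5/8 = π_2 · 1/8: π_2/π_1 = (5/8)/(1/8) = 5.
From π_2 · 4/5 = π_3 · 7/10: π_3/π_2 = (4/5)/(7/10) = 8/7.
Take π_1 proportional to 1; then unnormalized π = (1, 5, 40/7). Normalize by dividing by the sum 82/7:
  π = (7/82, 35/82, 20/41).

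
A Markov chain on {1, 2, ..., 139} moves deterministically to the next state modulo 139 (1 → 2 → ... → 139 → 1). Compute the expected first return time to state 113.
E[T_113 | X_0 = 113] = 139

The chain cycles deterministically, so starting at state 113 it returns in exactly 139 steps. Equivalently, the stationary distribution is uniform π_j = 1/139 for every state j, so by Kac's formula E[T_113] = 1/π_113 = 139.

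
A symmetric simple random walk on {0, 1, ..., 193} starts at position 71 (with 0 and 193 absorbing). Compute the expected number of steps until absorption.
E[τ | X_0 = 71] = 8662

Let v_k = E[τ | X_0 = k]. Boundary: v_0 = v_193 = 0. Recurrence: v_k = 1 + (v_{k-1} + v_{k+1})/2 for 1 ≤ k ≤ 192. The particular solution to v_k − (v_{k-1} + v_{k+1})/2 = 1 is v_k = −k^2. Adding homogeneous solution A + B k and matching boundaries gives v_k = k (193 − k). Substituting k = 71: v_71 = 71 · 122 = 8662.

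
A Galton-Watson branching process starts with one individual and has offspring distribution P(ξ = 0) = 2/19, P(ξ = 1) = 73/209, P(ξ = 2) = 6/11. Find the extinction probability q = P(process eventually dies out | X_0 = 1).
q = 11/57

The pgf is f(s) = 2/19 + 73/209·s + 6/11·s². The extinction probability q is the smallest fixed point of f in [0, 1]. Setting s = f(s):
  6/11·s² + (73/209 − 1)·s + 2/19 = 0
  6/11·s² − (2/19 + 6/11)·s + 2/19 = 0
which factors as (s − 1)·(6/11·s − 2/19) = 0, giving roots s = 1 and s = (2/19)/(6/11) = 11/57.
Mean offspring μ = 73/209 + 2·6/11 = 301/209 > 1 (supercritical), so q < 1. The extinction probability is the smaller root: q = (2/19)/(6/11) = 11/57.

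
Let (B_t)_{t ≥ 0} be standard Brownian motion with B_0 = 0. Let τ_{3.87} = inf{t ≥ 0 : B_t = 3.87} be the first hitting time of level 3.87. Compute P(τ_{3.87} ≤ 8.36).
P(τ_{3.87} ≤ 8.36) = 2(1 − Φ(3.87/√8.36)) = 2(1 − Φ(1.3385)) ≈ 0.1807

By the reflection principle for standard BM, P(τ_b ≤ t) = 2 · P(B_t ≥ b). Since B_t ~ N(0, t), P(B_t ≥ 3.87) = 1 − Φ(3.87/√t) = 1 − Φ(3.87/√8.36) = 1 − Φ(1.3385) ≈ 0.09037. Doubling: P(τ_{3.87} ≤ 8.36) ≈ 2 · 0.09037 = 0.18074 ≈ 0.1807.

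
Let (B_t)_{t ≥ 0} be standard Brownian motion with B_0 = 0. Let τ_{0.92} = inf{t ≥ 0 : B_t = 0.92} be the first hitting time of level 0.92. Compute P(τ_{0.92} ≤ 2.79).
P(τ_{0.92} ≤ 2.79) = 2(1 − Φ(0.92/√2.79)) = 2(1 − Φ(0.5508)) ≈ 0.5818

By the reflection principle for standard BM, P(τ_b ≤ t) = 2 · P(B_t ≥ b). Since B_t ~ N(0, t), P(B_t ≥ 0.92) = 1 − Φ(0.92/√t) = 1 − Φ(0.92/√2.79) = 1 − Φ(0.5508) ≈ 0.29089. Doubling: P(τ_{0.92} ≤ 2.79) ≈ 2 · 0.29089 = 0.58178 ≈ 0.5818.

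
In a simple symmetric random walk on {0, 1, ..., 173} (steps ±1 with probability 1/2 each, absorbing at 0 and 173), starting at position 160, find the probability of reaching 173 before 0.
P(hit 173 before 0) = 160/173

Let u_k = P(hit 173 before 0 | start at k). Then u_0 = 0, u_173 = 1, and u_k = u_{k-1}/2 + u_{k+1}/2 for 1 ≤ k ≤ 172. This harmonic recurrence is solved by u_k = k/173, giving u_160 = 160/173.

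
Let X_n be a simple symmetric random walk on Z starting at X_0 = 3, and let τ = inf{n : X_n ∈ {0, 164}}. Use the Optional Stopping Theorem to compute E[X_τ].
E[X_τ] = 3

X_n is a martingale and τ is a bounded-mean stopping time (indeed τ is finite a.s. with bounded expectation since the walk is in a bounded region). By the OST, E[X_τ] = E[X_0] = 3. Equivalently: E[X_τ] = 164 · P(hit 164 first) + 0 · P(hit 0 first) = 164 · (3/164) = 3.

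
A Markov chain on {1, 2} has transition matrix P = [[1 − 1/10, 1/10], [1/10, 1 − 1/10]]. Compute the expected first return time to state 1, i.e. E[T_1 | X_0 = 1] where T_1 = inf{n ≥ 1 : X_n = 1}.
E[T_1 | X_0 = 1] = 1/π_1 = 2

For an irreducible recurrent Markov chain with stationary distribution π, E[T_i | X_0 = i] = 1/π_i (Kac's formula). Here π_1 = (1/10)/(1/10 + 1/10) = (1/10)/(1/5) = 1/2, so E[T_1 | X_0 = 1] = 1/π_1 = (1/10 + 1/10)/(1/10) = (1/5)/(1/10) = 2.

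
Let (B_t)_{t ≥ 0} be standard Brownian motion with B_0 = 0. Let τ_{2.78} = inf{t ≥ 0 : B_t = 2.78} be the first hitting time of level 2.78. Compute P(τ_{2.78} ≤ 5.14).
P(τ_{2.78} ≤ 5.14) = 2(1 − Φ(2.78/√5.14)) = 2(1 − Φ(1.2262)) ≈ 0.2201

By the reflection principle for standard BM, P(τ_b ≤ t) = 2 · P(B_t ≥ b). Since B_t ~ N(0, t), P(B_t ≥ 2.78) = 1 − Φ(2.78/√t) = 1 − Φ(2.78/√5.14) = 1 − Φ(1.2262) ≈ 0.11006. Doubling: P(τ_{2.78} ≤ 5.14) ≈ 2 · 0.11006 = 0.22012 ≈ 0.2201.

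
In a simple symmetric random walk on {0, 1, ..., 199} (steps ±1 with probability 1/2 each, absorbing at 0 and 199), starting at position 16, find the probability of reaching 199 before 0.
P(hit 199 before 0) = 16/199

Let u_k = P(hit 199 before 0 | start at k). Then u_0 = 0, u_199 = 1, and u_k = u_{k-1}/2 + u_{k+1}/2 for 1 ≤ k ≤ 198. This harmonic recurrence is solved by u_k = k/199, giving u_16 = 16/199.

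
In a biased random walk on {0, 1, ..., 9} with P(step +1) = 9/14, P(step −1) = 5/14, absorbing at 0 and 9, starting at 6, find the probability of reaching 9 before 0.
P(hit 9 before 0) = (1 − (5/9)^6) / (1 − (5/9)^9) = 622566/638191

Let u_k denote P(reach 9 before 0 | start at k). Boundary: u_0 = 0, u_9 = 1. Recurrence: u_k = 9/14·u_{k+1} + 5/14·u_{k-1} for 1 ≤ k ≤ 8. Try u_k = A + B·r^k with r = q/p = (5/14)/(9/14) = 5/9. Substitution satisfies the recurrence; boundary conditions give:
  u_k = (1 − r^k) / (1 − r^N) = (1 − (5/9)^6) / (1 − (5/9)^9) = 622566/638191.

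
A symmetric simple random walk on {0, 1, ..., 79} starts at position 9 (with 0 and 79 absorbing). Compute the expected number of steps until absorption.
E[τ | X_0 = 9] = 630

Let v_k = E[τ | X_0 = k]. Boundary: v_0 = v_79 = 0. Recurrence: v_k = 1 + (v_{k-1} + v_{k+1})/2 for 1 ≤ k ≤ 78. The particular solution to v_k − (v_{k-1} + v_{k+1})/2 = 1 is v_k = −k^2. Adding homogeneous solution A + B k and matching boundaries gives v_k = k (79 − k). Substituting k = 9: v_9 = 9 · 70 = 630.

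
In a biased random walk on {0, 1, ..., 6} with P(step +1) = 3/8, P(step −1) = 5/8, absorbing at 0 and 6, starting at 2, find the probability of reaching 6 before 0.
P(hit 6 before 0) = (1 − (5/3)^2) / (1 − (5/3)^6) = 81/931

Let u_k denote P(reach 6 before 0 | start at k). Boundary: u_0 = 0, u_6 = 1. Recurrence: u_k = 3/8·u_{k+1} + 5/8·u_{k-1} for 1 ≤ k ≤ 5. Try u_k = A + B·r^k with r = q/p = (5/8)/(3/8) = 5/3. Substitution satisfies the recurrence; boundary conditions give:
  u_k = (1 − r^k) / (1 − r^N) = (1 − (5/3)^2) / (1 − (5/3)^6) = 81/931.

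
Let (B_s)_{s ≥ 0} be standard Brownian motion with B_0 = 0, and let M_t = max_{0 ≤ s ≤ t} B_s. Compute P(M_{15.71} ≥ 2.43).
P(M_{15.71} ≥ 2.43) = 2·P(B_{15.71} ≥ 2.43) = 2(1 − Φ(2.43/√15.71)) ≈ 0.5398

By the reflection principle for Brownian motion, P(M_t ≥ a) = 2 · P(B_t ≥ a) for a ≥ 0. Since B_t ~ N(0, t), P(B_t ≥ 2.43) = 1 − Φ(2.43/√t) = 1 − Φ(2.43/√15.71) = 1 − Φ(0.6131). So
  P(M_{15.71} ≥ 2.43) = 2(1 − Φ(0.6131)) ≈ 0.5398.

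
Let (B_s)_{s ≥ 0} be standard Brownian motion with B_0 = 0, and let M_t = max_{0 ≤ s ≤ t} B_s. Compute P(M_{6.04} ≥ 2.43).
P(M_{6.04} ≥ 2.43) = 2·P(B_{6.04} ≥ 2.43) = 2(1 − Φ(2.43/√6.04)) ≈ 0.3228

By the reflection principle for Brownian motion, P(M_t ≥ a) = 2 · P(B_t ≥ a) for a ≥ 0. Since B_t ~ N(0, t), P(B_t ≥ 2.43) = 1 − Φ(2.43/√t) = 1 − Φ(2.43/√6.04) = 1 − Φ(0.9888). So
  P(M_{6.04} ≥ 2.43) = 2(1 − Φ(0.9888)) ≈ 0.3228.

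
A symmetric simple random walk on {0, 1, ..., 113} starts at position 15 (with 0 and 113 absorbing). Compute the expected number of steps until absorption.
E[τ | X_0 = 15] = 1470

Let v_k = E[τ | X_0 = k]. Boundary: v_0 = v_113 = 0. Recurrence: v_k = 1 + (v_{k-1} + v_{k+1})/2 for 1 ≤ k ≤ 112. The particular solution to v_k − (v_{k-1} + v_{k+1})/2 = 1 is v_k = −k^2. Adding homogeneous solution A + B k and matching boundaries gives v_k = k (113 − k). Substituting k = 15: v_15 = 15 · 98 = 1470.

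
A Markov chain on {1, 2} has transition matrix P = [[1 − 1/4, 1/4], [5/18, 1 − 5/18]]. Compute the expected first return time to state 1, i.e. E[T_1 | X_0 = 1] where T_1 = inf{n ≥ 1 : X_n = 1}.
E[T_1 | X_0 = 1] = 1/π_1 = 19/10

For an irreducible recurrent Markov chain with stationary distribution π, E[T_i | X_0 = i] = 1/π_i (Kac's formula). Here π_1 = (5/18)/(1/4 + 5/18) = (5/18)/(19/36) = 10/19, so E[T_1 | X_0 = 1] = 1/π_1 = (1/4 + 5/18)/(5/18) = (19/36)/(5/18) = 19/10.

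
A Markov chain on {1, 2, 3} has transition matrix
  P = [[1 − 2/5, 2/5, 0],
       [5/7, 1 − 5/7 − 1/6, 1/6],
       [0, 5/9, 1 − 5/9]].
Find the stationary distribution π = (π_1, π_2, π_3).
π = (125/216, 35/108, 7/72)

This is a birth-death chain on three states, which satisfies detailed balance: π_1 · P_{12} = π_2 · P_{21} and π_2 · P_{23} = π_3 · P_{32}.
From π_1 · 2/5 = π_2 · 5/7: π_2/π_1 = (2/5)/(5/7) = 14/25.
From π_2 · 1/6 = π_3 · 5/9: π_3/π_2 = (1/6)/(5/9) = 3/10.
Take π_1 proportional to 1; then unnormalized π = (1, 14/25, 21/125). Normalize by dividing by the sum 216/125:
  π = (125/216, 35/108, 7/72).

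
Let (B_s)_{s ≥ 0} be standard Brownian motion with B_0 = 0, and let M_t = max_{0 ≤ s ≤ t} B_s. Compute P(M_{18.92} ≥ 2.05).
P(M_{18.92} ≥ 2.05) = 2·P(B_{18.92} ≥ 2.05) = 2(1 − Φ(2.05/√18.92)) ≈ 0.6374

By the reflection principle for Brownian motion, P(M_t ≥ a) = 2 · P(B_t ≥ a) for a ≥ 0. Since B_t ~ N(0, t), P(B_t ≥ 2.05) = 1 − Φ(2.05/√t) = 1 − Φ(2.05/√18.92) = 1 − Φ(0.4713). So
  P(M_{18.92} ≥ 2.05) = 2(1 − Φ(0.4713)) ≈ 0.6374.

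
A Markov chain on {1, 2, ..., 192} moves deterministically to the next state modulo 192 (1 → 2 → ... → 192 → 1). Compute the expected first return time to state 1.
E[T_1 | X_0 = 1] = 192

The chain cycles deterministically, so starting at state 1 it returns in exactly 192 steps. Equivalently, the stationary distribution is uniform π_j = 1/192 for every state j, so by Kac's formula E[T_1] = 1/π_1 = 192.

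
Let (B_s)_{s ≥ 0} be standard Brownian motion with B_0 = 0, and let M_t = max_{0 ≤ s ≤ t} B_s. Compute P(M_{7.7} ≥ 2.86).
P(M_{7.7} ≥ 2.86) = 2·P(B_{7.7} ≥ 2.86) = 2(1 − Φ(2.86/√7.7)) ≈ 0.3027

By the reflection principle for Brownian motion, P(M_t ≥ a) = 2 · P(B_t ≥ a) for a ≥ 0. Since B_t ~ N(0, t), P(B_t ≥ 2.86) = 1 − Φ(2.86/√t) = 1 − Φ(2.86/√7.7) = 1 − Φ(1.0307). So
  P(M_{7.7} ≥ 2.86) = 2(1 − Φ(1.0307)) ≈ 0.3027.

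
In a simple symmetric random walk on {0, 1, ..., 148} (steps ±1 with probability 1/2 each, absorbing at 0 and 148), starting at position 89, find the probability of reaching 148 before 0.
P(hit 148 before 0) = 89/148

Let u_k = P(hit 148 before 0 | start at k). Then u_0 = 0, u_148 = 1, and u_k = u_{k-1}/2 + u_{k+1}/2 for 1 ≤ k ≤ 147. This harmonic recurrence is solved by u_k = k/148, giving u_89 = 89/148.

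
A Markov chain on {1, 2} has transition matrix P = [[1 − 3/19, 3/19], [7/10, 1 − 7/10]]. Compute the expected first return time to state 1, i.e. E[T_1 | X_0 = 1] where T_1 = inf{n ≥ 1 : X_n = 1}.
E[T_1 | X_0 = 1] = 1/π_1 = 163/133

For an irreducible recurrent Markov chain with stationary distribution π, E[T_i | X_0 = i] = 1/π_i (Kac's formula). Here π_1 = (7/10)/(3/19 + 7/10) = (7/10)/(163/190) = 133/163, so E[T_1 | X_0 = 1] = 1/π_1 = (3/19 + 7/10)/(7/10) = (163/190)/(7/10) = 163/133.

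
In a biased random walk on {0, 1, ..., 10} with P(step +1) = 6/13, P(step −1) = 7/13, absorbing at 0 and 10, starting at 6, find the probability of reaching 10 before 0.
P(hit 10 before 0) = (1 − (7/6)^6) / (1 − (7/6)^10) = 7077456/17077621

Let u_k denote P(reach 10 before 0 | start at k). Boundary: u_0 = 0, u_10 = 1. Recurrence: u_k = 6/13·u_{k+1} + 7/13·u_{k-1} for 1 ≤ k ≤ 9. Try u_k = A + B·r^k with r = q/p = (7/13)/(6/13) = 7/6. Substitution satisfies the recurrence; boundary conditions give:
  u_k = (1 − r^k) / (1 − r^N) = (1 − (7/6)^6) / (1 − (7/6)^10) = 7077456/17077621.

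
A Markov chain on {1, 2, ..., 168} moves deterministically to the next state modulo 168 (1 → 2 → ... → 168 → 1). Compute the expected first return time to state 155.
E[T_155 | X_0 = 155] = 168

The chain cycles deterministically, so starting at state 155 it returns in exactly 168 steps. Equivalently, the stationary distribution is uniform π_j = 1/168 for every state j, so by Kac's formula E[T_155] = 1/π_155 = 168.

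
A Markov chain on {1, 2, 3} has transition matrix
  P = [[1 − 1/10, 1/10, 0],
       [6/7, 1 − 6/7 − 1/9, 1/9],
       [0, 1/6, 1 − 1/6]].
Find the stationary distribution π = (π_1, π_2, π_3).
π = (36/43, 21/215, 14/215)

This is a birth-death chain on three states, which satisfies detailed balance: π_1 · P_{12} = π_2 · P_{21} and π_2 · P_{23} = π_3 · P_{32}.
From π_1 · 1/10 = π_2 · 6/7: π_2/π_1 = (1/10)/(6/7) = 7/60.
From π_2 · 1/9 = π_3 · 1/6: π_3/π_2 = (1/9)/(1/6) = 2/3.
Take π_1 proportional to 1; then unnormalized π = (1, 7/60, 7/90). Normalize by dividing by the sum 43/36:
  π = (36/43, 21/215, 14/215).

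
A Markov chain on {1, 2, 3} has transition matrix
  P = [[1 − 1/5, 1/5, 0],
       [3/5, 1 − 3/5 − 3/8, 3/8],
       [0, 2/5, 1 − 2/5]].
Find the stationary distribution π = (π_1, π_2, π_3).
π = (48/79, 16/79, 15/79)

This is a birth-death chain on three states, which satisfies detailed balance: π_1 · P_{12} = π_2 · P_{21} and π_2 · P_{23} = π_3 · P_{32}.
From π_1 · 1/5 = π_2 · 3/5: π_2/π_1 = (1/5)/(3/5) = 1/3.
From π_2 · 3/8 = π_3 · 2/5: π_3/π_2 = (3/8)/(2/5) = 15/16.
Take π_1 proportional to 1; then unnormalized π = (1, 1/3, 5/16). Normalize by dividing by the sum 79/48:
  π = (48/79, 16/79, 15/79).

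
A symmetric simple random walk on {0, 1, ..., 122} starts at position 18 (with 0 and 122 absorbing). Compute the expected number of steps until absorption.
E[τ | X_0 = 18] = 1872

Let v_k = E[τ | X_0 = k]. Boundary: v_0 = v_122 = 0. Recurrence: v_k = 1 + (v_{k-1} + v_{k+1})/2 for 1 ≤ k ≤ 121. The particular solution to v_k − (v_{k-1} + v_{k+1})/2 = 1 is v_k = −k^2. Adding homogeneous solution A + B k and matching boundaries gives v_k = k (122 − k). Substituting k = 18: v_18 = 18 · 104 = 1872.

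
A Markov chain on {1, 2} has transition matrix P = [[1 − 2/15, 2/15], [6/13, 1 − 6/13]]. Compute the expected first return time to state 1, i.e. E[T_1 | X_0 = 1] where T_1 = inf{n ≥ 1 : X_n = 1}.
E[T_1 | X_0 = 1] = 1/π_1 = 58/45

For an irreducible recurrent Markov chain with stationary distribution π, E[T_i | X_0 = i] = 1/π_i (Kac's formula). Here π_1 = (6/13)/(2/15 + 6/13) = (6/13)/(116/195) = 45/58, so E[T_1 | X_0 = 1] = 1/π_1 = (2/15 + 6/13)/(6/13) = (116/195)/(6/13) = 58/45.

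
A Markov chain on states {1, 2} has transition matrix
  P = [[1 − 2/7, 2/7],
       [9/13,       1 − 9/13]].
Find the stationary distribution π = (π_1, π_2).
π_1 = 63/89, π_2 = 26/89

Solve πP = π with π_1 + π_2 = 1. From πP = π: π_1 · (1 − 2/7) + π_2 · 9/13 = π_1 ⇒ π_2 · 9/13 = π_1 · 2/7 ⇒ π_2/π_1 = (2/7)/(9/13) = 26/63. Together with π_1 + π_2 = 1:
  π_1 = (9/13)/(2/7 + 9/13) = (9/13)/(89/91) = 63/89,
  π_2 = (2/7)/(2/7 + 9/13) = (2/7)/(89/91) = 26/89.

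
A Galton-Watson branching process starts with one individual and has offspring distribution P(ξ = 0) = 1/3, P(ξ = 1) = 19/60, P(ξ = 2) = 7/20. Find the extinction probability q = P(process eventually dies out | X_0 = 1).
q = 20/21

The pgf is f(s) = 1/3 + 19/60·s + 7/20·s². The extinction probability q is the smallest fixed point of f in [0, 1]. Setting s = f(s):
  7/20·s² + (19/60 − 1)·s + 1/3 = 0
  7/20·s² − (1/3 + 7/20)·s + 1/3 = 0
which factors as (s − 1)·(7/20·s − 1/3) = 0, giving roots s = 1 and s = (1/3)/(7/20) = 20/21.
Mean offspring μ = 19/60 + 2·7/20 = 61/60 > 1 (supercritical), so q < 1. The extinction probability is the smaller root: q = (1/3)/(7/20) = 20/21.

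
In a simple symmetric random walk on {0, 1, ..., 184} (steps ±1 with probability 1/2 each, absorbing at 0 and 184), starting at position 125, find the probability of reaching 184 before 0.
P(hit 184 before 0) = 125/184

Let u_k = P(hit 184 before 0 | start at k). Then u_0 = 0, u_184 = 1, and u_k = u_{k-1}/2 + u_{k+1}/2 for 1 ≤ k ≤ 183. This harmonic recurrence is solved by u_k = k/184, giving u_125 = 125/184.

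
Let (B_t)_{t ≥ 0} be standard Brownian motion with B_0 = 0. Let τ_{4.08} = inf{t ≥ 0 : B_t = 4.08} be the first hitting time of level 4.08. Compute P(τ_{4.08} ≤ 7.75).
P(τ_{4.08} ≤ 7.75) = 2(1 − Φ(4.08/√7.75)) = 2(1 − Φ(1.4656)) ≈ 0.1428

By the reflection principle for standard BM, P(τ_b ≤ t) = 2 · P(B_t ≥ b). Since B_t ~ N(0, t), P(B_t ≥ 4.08) = 1 − Φ(4.08/√t) = 1 − Φ(4.08/√7.75) = 1 − Φ(1.4656) ≈ 0.07138. Doubling: P(τ_{4.08} ≤ 7.75) ≈ 2 · 0.07138 = 0.14276 ≈ 0.1428.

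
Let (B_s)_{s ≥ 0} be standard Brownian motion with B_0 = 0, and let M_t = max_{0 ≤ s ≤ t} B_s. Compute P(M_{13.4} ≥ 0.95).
P(M_{13.4} ≥ 0.95) = 2·P(B_{13.4} ≥ 0.95) = 2(1 − Φ(0.95/√13.4)) ≈ 0.7952

By the reflection principle for Brownian motion, P(M_t ≥ a) = 2 · P(B_t ≥ a) for a ≥ 0. Since B_t ~ N(0, t), P(B_t ≥ 0.95) = 1 − Φ(0.95/√t) = 1 − Φ(0.95/√13.4) = 1 − Φ(0.2595). So
  P(M_{13.4} ≥ 0.95) = 2(1 − Φ(0.2595)) ≈ 0.7952.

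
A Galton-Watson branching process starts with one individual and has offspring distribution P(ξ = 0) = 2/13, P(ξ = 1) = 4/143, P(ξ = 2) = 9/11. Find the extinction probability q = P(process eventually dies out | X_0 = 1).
q = 22/117

The pgf is f(s) = 2/13 + 4/143·s + 9/11·s². The extinction probability q is the smallest fixed point of f in [0, 1]. Setting s = f(s):
  9/11·s² + (4/143 − 1)·s + 2/13 = 0
  9/11·s² − (2/13 + 9/11)·s + 2/13 = 0
which factors as (s − 1)·(9/11·s − 2/13) = 0, giving roots s = 1 and s = (2/13)/(9/11) = 22/117.
Mean offspring μ = 4/143 + 2·9/11 = 238/143 > 1 (supercritical), so q < 1. The extinction probability is the smaller root: q = (2/13)/(9/11) = 22/117.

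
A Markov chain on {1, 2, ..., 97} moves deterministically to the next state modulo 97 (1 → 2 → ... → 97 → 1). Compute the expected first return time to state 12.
E[T_12 | X_0 = 12] = 97

The chain cycles deterministically, so starting at state 12 it returns in exactly 97 steps. Equivalently, the stationary distribution is uniform π_j = 1/97 for every state j, so by Kac's formula E[T_12] = 1/π_12 = 97.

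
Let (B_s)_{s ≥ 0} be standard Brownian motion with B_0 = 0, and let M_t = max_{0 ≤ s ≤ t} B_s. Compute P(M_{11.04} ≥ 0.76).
P(M_{11.04} ≥ 0.76) = 2·P(B_{11.04} ≥ 0.76) = 2(1 − Φ(0.76/√11.04)) ≈ 0.8191

By the reflection principle for Brownian motion, P(M_t ≥ a) = 2 · P(B_t ≥ a) for a ≥ 0. Since B_t ~ N(0, t), P(B_t ≥ 0.76) = 1 − Φ(0.76/√t) = 1 − Φ(0.76/√11.04) = 1 − Φ(0.2287). So
  P(M_{11.04} ≥ 0.76) = 2(1 − Φ(0.2287)) ≈ 0.8191.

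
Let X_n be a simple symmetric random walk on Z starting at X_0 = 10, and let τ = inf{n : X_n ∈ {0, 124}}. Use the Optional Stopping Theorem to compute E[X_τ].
E[X_τ] = 10

X_n is a martingale and τ is a bounded-mean stopping time (indeed τ is finite a.s. with bounded expectation since the walk is in a bounded region). By the OST, E[X_τ] = E[X_0] = 10. Equivalently: E[X_τ] = 124 · P(hit 124 first) + 0 · P(hit 0 first) = 124 · (10/124) = 10.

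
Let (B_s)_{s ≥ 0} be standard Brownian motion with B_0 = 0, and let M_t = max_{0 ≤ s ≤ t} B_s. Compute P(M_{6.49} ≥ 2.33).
P(M_{6.49} ≥ 2.33) = 2·P(B_{6.49} ≥ 2.33) = 2(1 − Φ(2.33/√6.49)) ≈ 0.3604

By the reflection principle for Brownian motion, P(M_t ≥ a) = 2 · P(B_t ≥ a) for a ≥ 0. Since B_t ~ N(0, t), P(B_t ≥ 2.33) = 1 − Φ(2.33/√t) = 1 − Φ(2.33/√6.49) = 1 − Φ(0.9146). So
  P(M_{6.49} ≥ 2.33) = 2(1 − Φ(0.9146)) ≈ 0.3604.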